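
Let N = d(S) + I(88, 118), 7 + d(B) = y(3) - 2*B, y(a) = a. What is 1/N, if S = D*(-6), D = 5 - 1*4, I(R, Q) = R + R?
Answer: 1/184 ≈ 0.0054348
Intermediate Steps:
I(R, Q) = 2*R
D = 1 (D = 5 - 4 = 1)
S = -6 (S = 1*(-6) = -6)
d(B) = -4 - 2*B (d(B) = -7 + (3 - 2*B) = -4 - 2*B)
N = 184 (N = (-4 - 2*(-6)) + 2*88 = (-4 + 12) + 176 = 8 + 176 = 184)
1/N = 1/184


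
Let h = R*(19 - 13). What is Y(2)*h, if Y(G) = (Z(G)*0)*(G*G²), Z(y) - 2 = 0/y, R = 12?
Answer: 0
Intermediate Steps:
Z(y) = 2 (Z(y) = 2 + 0/y = 2 + 0 = 2)
h = 72 (h = 12*(19 - 13) = 12*6 = 72)
Y(G) = 0 (Y(G) = (2*0)*(G*G²) = 0*G³ = 0)
Y(2)*h = 0*72 = 0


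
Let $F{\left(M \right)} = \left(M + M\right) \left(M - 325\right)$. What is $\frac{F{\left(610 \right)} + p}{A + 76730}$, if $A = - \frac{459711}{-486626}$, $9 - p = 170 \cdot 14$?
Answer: $\frac{24006581422}{5334181813} \approx 4.5005$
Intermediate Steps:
$p = -2371$ ($p = 9 - 170 \cdot 14 = 9 - 2380 = -2371$)
$F{\left(M \right)} = 2 M \left(-325 + M\right)$
$A = \frac{65673}{69518}$ ($A = \left(-459711\right) \left(- \frac{1}{486626}\right) = \frac{65673}{69518} \approx 0.94469$)
$\frac{F{\left(610 \right)} + p}{A + 76730} = \frac{2 \cdot 610 \left(-325 + 610\right) - 2371}{\frac{65673}{69518} + 76730} = \frac{2 \cdot 610 \cdot 285 - 2371}{\frac{5334181813}{69518}} = \left(347700 - 2371\right) \frac{69518}{5334181813} = 345329 \cdot \frac{69518}{5334181813} = \frac{24006581422}{5334181813}$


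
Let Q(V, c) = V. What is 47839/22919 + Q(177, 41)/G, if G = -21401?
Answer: 1019745776/490489519 ≈ 2.0790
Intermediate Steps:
47839/22919 + Q(177, 41)/G = 47839/22919 + 177/(-21401) = 47839*(1/22919) + 177*(-1/21401) = 47839/22919 - 177/21401 = 1019745776/490489519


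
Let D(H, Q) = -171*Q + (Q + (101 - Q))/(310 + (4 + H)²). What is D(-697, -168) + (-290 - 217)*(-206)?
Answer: 63996042131/480559 ≈ 1.3317e+5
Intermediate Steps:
D(H, Q) = -171*Q + 101/(310 + (4 + H)²)
D(-697, -168) + (-290 - 217)*(-206) = (101 - 53010*(-168) - 171*(-168)*(4 - 697)²)/(310 + (4 - 697)²) + (-290 - 217)*(-206) = (101 + 8905680 - 171*(-168)*(-693)²)/(310 + (-693)²) - 507*(-206) = (101 + 8905680 - 171*(-168)*480249)/(310 + 480249) + 104442 = (101 + 8905680 + 13796593272)/480559 + 104442 = (1/480559)*13805499053 + 104442 = 13805499053/480559 + 104442 = 63996042131/480559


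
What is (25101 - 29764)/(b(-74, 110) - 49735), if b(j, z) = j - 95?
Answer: 4663/49904 ≈ 0.093439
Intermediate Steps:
b(j, z) = -95 + j
(25101 - 29764)/(b(-74, 110) - 49735) = (25101 - 29764)/((-95 - 74) - 49735) = -4663/(-169 - 49735) = -4663/(-49904) = -4663*(-1/49904) = 4663/49904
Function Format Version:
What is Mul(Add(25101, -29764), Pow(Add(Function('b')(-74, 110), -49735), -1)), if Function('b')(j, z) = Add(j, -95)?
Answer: Rational(4663, 49904) ≈ 0.093439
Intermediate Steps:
Function('b')(j, z) = Add(-95, j)
Mul(Add(25101, -29764), Pow(Add(Function('b')(-74, 110), -49735), -1)) = Mul(Add(25101, -29764), Pow(Add(Add(-95, -74), -49735), -1)) = Mul(-4663, Pow(Add(-169, -49735), -1)) = Mul(-4663, Pow(-49904, -1)) = Mul(-4663, Rational(-1, 49904)) = Rational(4663, 49904)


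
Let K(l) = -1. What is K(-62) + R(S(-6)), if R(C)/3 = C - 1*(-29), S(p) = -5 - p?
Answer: 89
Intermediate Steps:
R(C) = 87 + 3*C (R(C) = 3*(C - 1*(-29)) = 3*(C + 29) = 3*(29 + C) = 87 + 3*C)
K(-62) + R(S(-6)) = -1 + (87 + 3*(-5 - 1*(-6))) = -1 + (87 + 3*(-5 + 6)) = -1 + (87 + 3*1) = -1 + (87 + 3) = -1 + 90 = 89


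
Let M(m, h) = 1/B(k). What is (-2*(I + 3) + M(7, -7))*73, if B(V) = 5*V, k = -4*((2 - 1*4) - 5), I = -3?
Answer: 73/140 ≈ 0.52143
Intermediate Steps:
k = 28 (k = -4*((2 - 4) - 5) = -4*(-2 - 5) = -4*(-7) = 28)
M(m, h) = 1/140 (M(m, h) = 1/(5*28) = 1/140)
(-2*(I + 3) + M(7, -7))*73 = (-2*(-3 + 3) + 1/140)*73 = (-2*0 + 1/140)*73 = (0 + 1/140)*73 = (1/140)*73 = 73/140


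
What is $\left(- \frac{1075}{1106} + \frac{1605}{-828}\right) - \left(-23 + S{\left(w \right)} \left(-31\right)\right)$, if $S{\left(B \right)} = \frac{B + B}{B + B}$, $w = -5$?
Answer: $\frac{7797707}{152628} \approx 51.09$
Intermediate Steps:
$S{\left(B \right)} = 1$ ($S{\left(B \right)} = \frac{2 B}{2 B} = 2 B \frac{1}{2 B} = 1$)
$\left(- \frac{1075}{1106} + \frac{1605}{-828}\right) - \left(-23 + S{\left(w \right)} \left(-31\right)\right) = \left(- \frac{1075}{1106} + \frac{1605}{-828}\right) - \left(-23 + 1 \left(-31\right)\right) = \left(\left(-1075\right) \frac{1}{1106} + 1605 \left(- \frac{1}{828}\right)\right) - \left(-23 - 31\right) = \left(- \frac{1075}{1106} - \frac{535}{276}\right) - -54 = - \frac{444205}{152628} + 54 = \frac{7797707}{152628}$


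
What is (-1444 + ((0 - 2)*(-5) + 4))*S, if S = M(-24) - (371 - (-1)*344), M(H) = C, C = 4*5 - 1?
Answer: 995280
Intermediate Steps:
C = 19 (C = 20 - 1 = 19)
M(H) = 19
S = -696 (S = 19 - (371 - (-1)*344) = 19 - (371 - 1*(-344)) = 19 - (371 + 344) = 19 - 1*715 = 19 - 715 = -696)
(-1444 + ((0 - 2)*(-5) + 4))*S = (-1444 + ((0 - 2)*(-5) + 4))*(-696) = (-1444 + (-2*(-5) + 4))*(-696) = (-1444 + (10 + 4))*(-696) = (-1444 + 14)*(-696) = -1430*(-696) = 995280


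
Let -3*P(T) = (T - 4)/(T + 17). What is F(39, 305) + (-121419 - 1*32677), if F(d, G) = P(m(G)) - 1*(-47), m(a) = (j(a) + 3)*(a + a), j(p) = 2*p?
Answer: -8229469435/53421 ≈ -1.5405e+5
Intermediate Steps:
m(a) = 2*a*(3 + 2*a) (m(a) = (2*a + 3)*(a + a) = (3 + 2*a)*(2*a) = 2*a*(3 + 2*a))
P(T) = -(-4 + T)/(3*(17 + T)) (P(T) = -(T - 4)/(3*(T + 17)) = -(-4 + T)/(3*(17 + T)))
F(d, G) = 47 + (4 - 2*G*(3 + 2*G))/(3*(17 + 2*G*(3 + 2*G))) (F(d, G) = (4 - 2*G*(3 + 2*G))/(3*(17 + 2*G*(3 + 2*G))) - 1*(-47) = (4 - 2*G*(3 + 2*G))/(3*(17 + 2*G*(3 + 2*G))) + 47 = 47 + (4 - 2*G*(3 + 2*G))/(3*(17 + 2*G*(3 + 2*G))))
F(39, 305) + (-121419 - 1*32677) = 7*(343 + 40*305*(3 + 2*305))/(3*(17 + 2*305*(3 + 2*305))) + (-121419 - 1*32677) = 7*(343 + 40*305*(3 + 610))/(3*(17 + 2*305*(3 + 610))) + (-121419 - 32677) = 7*(343 + 40*305*613)/(3*(17 + 2*305*613)) - 154096 = 7*(343 + 7478600)/(3*(17 + 373930)) - 154096 = (7/3)*7478943/373947 - 154096 = (7/3)*(1/373947)*7478943 - 154096 = 2492981/53421 - 154096 = -8229469435/53421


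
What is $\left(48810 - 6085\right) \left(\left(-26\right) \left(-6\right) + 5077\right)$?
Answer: $223579925$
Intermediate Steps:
$\left(48810 - 6085\right) \left(\left(-26\right) \left(-6\right) + 5077\right) = 42725 \left(156 + 5077\right) = 42725 \cdot 5233 = 223579925$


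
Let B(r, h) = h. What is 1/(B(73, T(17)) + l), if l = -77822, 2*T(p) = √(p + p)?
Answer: -155644/12112527351 - √34/12112527351 ≈ -1.2850e-5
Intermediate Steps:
T(p) = √2*√p/2 (T(p) = √(p + p)/2 = √(2*p)/2 = (√2*√p)/2 = √2*√p/2)
1/(B(73, T(17)) + l) = 1/(√2*√17/2 - 77822) = 1/(√34/2 - 77822) = 1/(-77822 + √34/2)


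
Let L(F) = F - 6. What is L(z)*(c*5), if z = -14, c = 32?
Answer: -3200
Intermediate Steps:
L(F) = -6 + F
L(z)*(c*5) = (-6 - 14)*(32*5) = -20*160 = -3200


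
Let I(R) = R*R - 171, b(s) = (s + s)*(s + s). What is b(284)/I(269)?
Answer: 161312/36095 ≈ 4.4691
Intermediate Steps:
b(s) = 4*s² (b(s) = (2*s)*(2*s) = 4*s²)
I(R) = -171 + R² (I(R) = R² - 171 = -171 + R²)
b(284)/I(269) = (4*284²)/(-171 + 269²) = (4*80656)/(-171 + 72361) = 322624/72190 = 322624*(1/72190) = 161312/36095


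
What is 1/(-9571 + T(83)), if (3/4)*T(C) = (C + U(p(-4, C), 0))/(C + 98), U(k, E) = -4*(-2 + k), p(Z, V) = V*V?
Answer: -181/1768971 ≈ -0.00010232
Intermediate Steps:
p(Z, V) = V²
U(k, E) = 8 - 4*k
T(C) = 4*(8 + C - 4*C²)/(3*(98 + C)) (T(C) = 4*((C + (8 - 4*C²))/(C + 98))/3 = 4*((8 + C - 4*C²)/(98 + C))/3 = 4*(8 + C - 4*C²)/(3*(98 + C)))
1/(-9571 + T(83)) = 1/(-9571 + 4*(8 + 83 - 4*83²)/(3*(98 + 83))) = 1/(-9571 + (4/3)*(8 + 83 - 4*6889)/181) = 1/(-9571 + (4/3)*(1/181)*(8 + 83 - 27556)) = 1/(-9571 + (4/3)*(1/181)*(-27465)) = 1/(-9571 - 36620/181) = 1/(-1768971/181) = -181/1768971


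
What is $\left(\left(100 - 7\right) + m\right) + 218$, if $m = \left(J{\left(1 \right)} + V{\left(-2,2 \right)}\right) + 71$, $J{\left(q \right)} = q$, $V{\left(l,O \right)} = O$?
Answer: $385$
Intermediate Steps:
$m = 74$ ($m = \left(1 + 2\right) + 71 = 3 + 71 = 74$)
$\left(\left(100 - 7\right) + m\right) + 218 = \left(\left(100 - 7\right) + 74\right) + 218 = \left(93 + 74\right) + 218 = 167 + 218 = 385$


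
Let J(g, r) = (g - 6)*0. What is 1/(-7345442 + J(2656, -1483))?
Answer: -1/7345442 ≈ -1.3614e-7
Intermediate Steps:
J(g, r) = 0 (J(g, r) = (-6 + g)*0 = 0)
1/(-7345442 + J(2656, -1483)) = 1/(-7345442 + 0) = 1/(-7345442) = -1/7345442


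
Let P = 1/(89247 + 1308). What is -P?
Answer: -1/90555 ≈ -1.1043e-5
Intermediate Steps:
P = 1/90555 ≈ 1.1043e-5
-P = -1*1/90555 = -1/90555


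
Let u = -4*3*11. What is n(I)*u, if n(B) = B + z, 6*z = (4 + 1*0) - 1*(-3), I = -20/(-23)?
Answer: -6182/23 ≈ -268.78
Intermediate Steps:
I = 20/23 (I = -20*(-1/23) = 20/23 ≈ 0.86957)
z = 7/6 (z = ((4 + 1*0) - 1*(-3))/6 = ((4 + 0) + 3)/6 = (4 + 3)/6 = (⅙)*7 = 7/6 ≈ 1.1667)
n(B) = 7/6 + B (n(B) = B + 7/6 = 7/6 + B)
u = -132 (u = -12*11 = -132)
n(I)*u = (7/6 + 20/23)*(-132) = (281/138)*(-132) = -6182/23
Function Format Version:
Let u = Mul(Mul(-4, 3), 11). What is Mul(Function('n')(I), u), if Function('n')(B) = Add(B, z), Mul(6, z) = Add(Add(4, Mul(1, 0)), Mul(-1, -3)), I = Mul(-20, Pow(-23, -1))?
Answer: Rational(-6182, 23) ≈ -268.78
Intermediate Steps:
I = Rational(20, 23) (I = Mul(-20, Rational(-1, 23)) = Rational(20, 23) ≈ 0.86957)
z = Rational(7, 6) (z = Mul(Rational(1, 6), Add(Add(4, Mul(1, 0)), Mul(-1, -3))) = Mul(Rational(1, 6), Add(Add(4, 0), 3)) = Mul(Rational(1, 6), Add(4, 3)) = Mul(Rational(1, 6), 7) = Rational(7, 6) ≈ 1.1667)
Function('n')(B) = Add(Rational(7, 6), B) (Function('n')(B) = Add(B, Rational(7, 6)) = Add(Rational(7, 6), B))
u = -132 (u = Mul(-12, 11) = -132)
Mul(Function('n')(I), u) = Mul(Add(Rational(7, 6), Rational(20, 23)), -132) = Mul(Rational(281, 138), -132) = Rational(-6182, 23)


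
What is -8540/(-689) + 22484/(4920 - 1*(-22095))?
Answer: 246199576/18613335 ≈ 13.227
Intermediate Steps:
-8540/(-689) + 22484/(4920 - 1*(-22095)) = -8540*(-1/689) + 22484/(4920 + 22095) = 8540/689 + 22484/27015 = 246199576/18613335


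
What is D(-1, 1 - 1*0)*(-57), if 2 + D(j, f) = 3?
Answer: -57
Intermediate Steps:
D(j, f) = 1 (D(j, f) = -2 + 3 = 1)
D(-1, 1 - 1*0)*(-57) = 1*(-57) = -57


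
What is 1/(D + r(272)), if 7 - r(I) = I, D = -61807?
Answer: -1/62072 ≈ -1.6110e-5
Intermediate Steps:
r(I) = 7 - I
1/(D + r(272)) = 1/(-61807 + (7 - 1*272)) = 1/(-61807 + (7 - 272)) = 1/(-61807 - 265) = 1/(-62072) = -1/62072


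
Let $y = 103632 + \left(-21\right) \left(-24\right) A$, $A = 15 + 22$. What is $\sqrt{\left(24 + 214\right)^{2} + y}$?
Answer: $2 \sqrt{44731} \approx 422.99$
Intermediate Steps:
$A = 37$
$y = 122280$ ($y = 103632 + \left(-21\right) \left(-24\right) 37 = 103632 + 504 \cdot 37 = 103632 + 18648 = 122280$)
$\sqrt{\left(24 + 214\right)^{2} + y} = \sqrt{\left(24 + 214\right)^{2} + 122280} = \sqrt{238^{2} + 122280} = \sqrt{56644 + 122280} = \sqrt{178924} = 2 \sqrt{44731}$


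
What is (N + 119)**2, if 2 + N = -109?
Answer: 64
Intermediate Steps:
N = -111 (N = -2 - 109 = -111)
(N + 119)**2 = (-111 + 119)**2 = 8**2 = 64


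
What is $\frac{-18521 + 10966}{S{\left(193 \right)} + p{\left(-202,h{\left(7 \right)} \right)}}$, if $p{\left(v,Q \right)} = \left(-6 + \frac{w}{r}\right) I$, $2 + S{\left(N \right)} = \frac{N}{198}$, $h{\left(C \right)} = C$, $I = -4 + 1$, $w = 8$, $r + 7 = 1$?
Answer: $- \frac{1495890}{4153} \approx -360.19$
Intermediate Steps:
$r = -6$ ($r = -7 + 1 = -6$)
$I = -3$
$S{\left(N \right)} = -2 + \frac{N}{198}$
$p{\left(v,Q \right)} = 22$ ($p{\left(v,Q \right)} = \left(-6 + \frac{8}{-6}\right) \left(-3\right) = \left(-6 + 8 \left(- \frac{1}{6}\right)\right) \left(-3\right) = \left(-6 - \frac{4}{3}\right) \left(-3\right) = \left(- \frac{22}{3}\right) \left(-3\right) = 22$)
$\frac{-18521 + 10966}{S{\left(193 \right)} + p{\left(-202,h{\left(7 \right)} \right)}} = \frac{-18521 + 10966}{\left(-2 + \frac{1}{198} \cdot 193\right) + 22} = - \frac{7555}{\left(-2 + \frac{193}{198}\right) + 22} = - \frac{7555}{- \frac{203}{198} + 22} = - \frac{7555}{\frac{4153}{198}} = \left(-7555\right) \frac{198}{4153} = - \frac{1495890}{4153}$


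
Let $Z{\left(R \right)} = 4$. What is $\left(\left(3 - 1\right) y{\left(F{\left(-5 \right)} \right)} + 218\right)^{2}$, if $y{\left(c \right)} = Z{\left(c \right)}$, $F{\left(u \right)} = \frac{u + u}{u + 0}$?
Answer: $51076$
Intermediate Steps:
$F{\left(u \right)} = 2$ ($F{\left(u \right)} = \frac{2 u}{u} = 2$)
$y{\left(c \right)} = 4$
$\left(\left(3 - 1\right) y{\left(F{\left(-5 \right)} \right)} + 218\right)^{2} = \left(\left(3 - 1\right) 4 + 218\right)^{2} = \left(2 \cdot 4 + 218\right)^{2} = \left(8 + 218\right)^{2} = 226^{2} = 51076$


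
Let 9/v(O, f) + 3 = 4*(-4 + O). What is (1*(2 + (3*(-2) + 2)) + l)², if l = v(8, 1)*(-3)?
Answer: 2809/169 ≈ 16.621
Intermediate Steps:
v(O, f) = 9/(-19 + 4*O) (v(O, f) = 9/(-3 + 4*(-4 + O)) = 9/(-3 + (-16 + 4*O)) = 9/(-19 + 4*O))
l = -27/13 (l = (9/(-19 + 4*8))*(-3) = (9/(-19 + 32))*(-3) = (9/13)*(-3) = -27/13 ≈ -2.0769)
(1*(2 + (3*(-2) + 2)) + l)² = (1*(2 + (3*(-2) + 2)) - 27/13)² = (1*(2 + (-6 + 2)) - 27/13)² = (1*(2 - 4) - 27/13)² = (1*(-2) - 27/13)² = (-2 - 27/13)² = (-53/13)² = 2809/169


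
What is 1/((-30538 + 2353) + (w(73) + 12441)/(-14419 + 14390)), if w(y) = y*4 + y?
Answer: -29/830171 ≈ -3.4933e-5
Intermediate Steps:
w(y) = 5*y (w(y) = 4*y + y = 5*y)
1/((-30538 + 2353) + (w(73) + 12441)/(-14419 + 14390)) = 1/((-30538 + 2353) + (5*73 + 12441)/(-14419 + 14390)) = 1/(-28185 + (365 + 12441)/(-29)) = 1/(-28185 + 12806*(-1/29)) = 1/(-28185 - 12806/29) = 1/(-830171/29) = -29/830171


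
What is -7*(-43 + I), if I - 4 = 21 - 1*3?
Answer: 147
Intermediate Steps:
I = 22 (I = 4 + (21 - 1*3) = 4 + (21 - 3) = 4 + 18 = 22)
-7*(-43 + I) = -7*(-43 + 22) = -7*(-21) = 147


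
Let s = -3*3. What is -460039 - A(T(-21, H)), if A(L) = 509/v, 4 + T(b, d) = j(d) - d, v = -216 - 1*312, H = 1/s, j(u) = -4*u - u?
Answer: -242900083/528 ≈ -4.6004e+5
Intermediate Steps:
j(u) = -5*u
s = -9
H = -1/9 (H = 1/(-9) = -1/9 ≈ -0.11111)
v = -528 (v = -216 - 312 = -528)
T(b, d) = -4 - 6*d (T(b, d) = -4 + (-5*d - d) = -4 - 6*d)
A(L) = -509/528 (A(L) = 509/(-528) = 509*(-1/528) = -509/528)
-460039 - A(T(-21, H)) = -460039 - 1*(-509/528) = -460039 + 509/528 = -242900083/528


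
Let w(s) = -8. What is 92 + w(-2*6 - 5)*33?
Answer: -172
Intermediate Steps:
92 + w(-2*6 - 5)*33 = 92 - 8*33 = 92 - 264 = -172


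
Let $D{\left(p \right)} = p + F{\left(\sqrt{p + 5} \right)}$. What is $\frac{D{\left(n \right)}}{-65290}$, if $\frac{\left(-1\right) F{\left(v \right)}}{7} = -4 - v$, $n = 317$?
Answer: $- \frac{69}{13058} - \frac{7 \sqrt{322}}{65290} \approx -0.007208$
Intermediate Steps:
$F{\left(v \right)} = 28 + 7 v$ ($F{\left(v \right)} = - 7 \left(-4 - v\right) = 28 + 7 v$)
$D{\left(p \right)} = 28 + p + 7 \sqrt{5 + p}$ ($D{\left(p \right)} = p + \left(28 + 7 \sqrt{p + 5}\right) = p + \left(28 + 7 \sqrt{5 + p}\right) = 28 + p + 7 \sqrt{5 + p}$)
$\frac{D{\left(n \right)}}{-65290} = \frac{28 + 317 + 7 \sqrt{5 + 317}}{-65290} = \left(28 + 317 + 7 \sqrt{322}\right) \left(- \frac{1}{65290}\right) = \left(345 + 7 \sqrt{322}\right) \left(- \frac{1}{65290}\right) = - \frac{69}{13058} - \frac{7 \sqrt{322}}{65290}$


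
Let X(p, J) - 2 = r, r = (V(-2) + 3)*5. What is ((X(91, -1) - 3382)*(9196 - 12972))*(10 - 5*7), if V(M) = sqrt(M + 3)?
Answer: -317184000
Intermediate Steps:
V(M) = sqrt(3 + M)
r = 20 (r = (sqrt(3 - 2) + 3)*5 = (sqrt(1) + 3)*5 = (1 + 3)*5 = 4*5 = 20)
X(p, J) = 22 (X(p, J) = 2 + 20 = 22)
((X(91, -1) - 3382)*(9196 - 12972))*(10 - 5*7) = ((22 - 3382)*(9196 - 12972))*(10 - 5*7) = (-3360*(-3776))*(10 - 35) = 12687360*(-25) = -317184000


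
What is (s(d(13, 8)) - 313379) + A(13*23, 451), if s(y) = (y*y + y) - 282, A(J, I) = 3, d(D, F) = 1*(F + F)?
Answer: -313386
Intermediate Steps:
d(D, F) = 2*F (d(D, F) = 1*(2*F) = 2*F)
s(y) = -282 + y + y² (s(y) = (y² + y) - 282 = (y + y²) - 282 = -282 + y + y²)
(s(d(13, 8)) - 313379) + A(13*23, 451) = ((-282 + 2*8 + (2*8)²) - 313379) + 3 = ((-282 + 16 + 16²) - 313379) + 3 = ((-282 + 16 + 256) - 313379) + 3 = (-10 - 313379) + 3 = -313389 + 3 = -313386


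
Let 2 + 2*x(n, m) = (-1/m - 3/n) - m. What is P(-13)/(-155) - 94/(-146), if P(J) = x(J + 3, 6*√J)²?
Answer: 184120519/132385500 - 7939*I*√13/241800 ≈ 1.3908 - 0.11838*I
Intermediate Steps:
x(n, m) = -1 - 3/(2*n) - m/2 - 1/(2*m) (x(n, m) = -1 + ((-1/m - 3/n) - m)/2 = -1 + (-m - 1/m - 3/n)/2 = -1 + (-3/(2*n) - m/2 - 1/(2*m)) = -1 - 3/(2*n) - m/2 - 1/(2*m))
P(J) = (-1 - 3*√J - 3/(2*(3 + J)) - 1/(12*√J))² (P(J) = (-1 - 3/(2*(J + 3)) - 3*√J - 1/(6*√J)/2)² = (-1 - 3/(2*(3 + J)) - 3*√J - 1/(12*√J))² = (-1 - 3*√J - 3/(2*(3 + J)) - 1/(12*√J))²)
P(-13)/(-155) - 94/(-146) = ((1/144)*(3 + 12*(-13)^(3/2) + 36*(-13)² + 54*√(-13) + 109*(-13))²/(-13*(3 - 13)²))/(-155) - 94/(-146) = ((1/144)*(-1/13)*(3 + 12*(-13*I*√13) + 36*169 + 54*(I*√13) - 1417)²/(-10)²)*(-1/155) - 94*(-1/146) = ((1/144)*(-1/13)*(1/100)*(3 - 156*I*√13 + 6084 + 54*I*√13 - 1417)²)*(-1/155) + 47/73 = ((1/144)*(-1/13)*(1/100)*(4670 - 102*I*√13)²)*(-1/155) + 47/73 = -(4670 - 102*I*√13)²/187200*(-1/155) + 47/73 = (4670 - 102*I*√13)²/29016000 + 47/73 = 47/73 + (4670 - 102*I*√13)²/29016000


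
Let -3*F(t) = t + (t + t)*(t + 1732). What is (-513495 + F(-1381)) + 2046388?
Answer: 5569522/3 ≈ 1.8565e+6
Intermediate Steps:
F(t) = -t/3 - 2*t*(1732 + t)/3 (F(t) = -(t + (t + t)*(t + 1732))/3 = -(t + (2*t)*(1732 + t))/3 = -(t + 2*t*(1732 + t))/3 = -t/3 - 2*t*(1732 + t)/3)
(-513495 + F(-1381)) + 2046388 = (-513495 - 1/3*(-1381)*(3465 + 2*(-1381))) + 2046388 = (-513495 - 1/3*(-1381)*(3465 - 2762)) + 2046388 = (-513495 - 1/3*(-1381)*703) + 2046388 = (-513495 + 970843/3) + 2046388 = -569642/3 + 2046388 = 5569522/3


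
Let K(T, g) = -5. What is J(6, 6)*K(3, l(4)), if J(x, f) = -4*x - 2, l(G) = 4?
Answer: 130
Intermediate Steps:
J(x, f) = -2 - 4*x
J(6, 6)*K(3, l(4)) = (-2 - 4*6)*(-5) = (-2 - 24)*(-5) = -26*(-5) = 130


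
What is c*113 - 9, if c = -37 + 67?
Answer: 3381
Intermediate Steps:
c = 30
c*113 - 9 = 30*113 - 9 = 3390 - 9 = 3381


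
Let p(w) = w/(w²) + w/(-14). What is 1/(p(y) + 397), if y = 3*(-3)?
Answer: 126/50089 ≈ 0.0025155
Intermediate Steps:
y = -9
p(w) = 1/w - w/14 (p(w) = w/w² + w*(-1/14) = 1/w - w/14)
1/(p(y) + 397) = 1/((1/(-9) - 1/14*(-9)) + 397) = 1/((-⅑ + 9/14) + 397) = 1/(67/126 + 397) = 1/(50089/126) = 126/50089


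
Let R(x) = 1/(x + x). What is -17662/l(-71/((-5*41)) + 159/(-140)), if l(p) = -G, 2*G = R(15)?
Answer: 1059720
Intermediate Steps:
R(x) = 1/(2*x)
G = 1/60 (G = ((½)/15)/2 = ((½)*(1/15))/2 = (½)*(1/30) = 1/60 ≈ 0.016667)
l(p) = -1/60 (l(p) = -1*1/60 = -1/60)
-17662/l(-71/((-5*41)) + 159/(-140)) = -17662/(-1/60) = -17662*(-60) = 1059720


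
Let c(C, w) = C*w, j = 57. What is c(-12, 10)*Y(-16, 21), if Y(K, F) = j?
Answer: -6840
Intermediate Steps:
Y(K, F) = 57
c(-12, 10)*Y(-16, 21) = -12*10*57 = -120*57 = -6840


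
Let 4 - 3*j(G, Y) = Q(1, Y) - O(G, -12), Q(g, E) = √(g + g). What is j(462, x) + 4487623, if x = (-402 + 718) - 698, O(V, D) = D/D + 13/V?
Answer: 6219847801/1386 - √2/3 ≈ 4.4876e+6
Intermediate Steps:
O(V, D) = 1 + 13/V
Q(g, E) = √2*√g (Q(g, E) = √(2*g) = √2*√g)
x = -382 (x = 316 - 698 = -382)
j(G, Y) = 4/3 - √2/3 + (13 + G)/(3*G) (j(G, Y) = 4/3 - (√2*√1 - (13 + G)/G)/3 = 4/3 - (√2*1 - (13 + G)/G)/3 = 4/3 - (√2 - (13 + G)/G)/3 = 4/3 + (-√2/3 + (13 + G)/(3*G)) = 4/3 - √2/3 + (13 + G)/(3*G))
j(462, x) + 4487623 = (⅓)*(13 + 462 + 462*(4 - √2))/462 + 4487623 = (⅓)*(1/462)*(13 + 462 + (1848 - 462*√2)) + 4487623 = (⅓)*(1/462)*(2323 - 462*√2) + 4487623 = (2323/1386 - √2/3) + 4487623 = 6219847801/1386 - √2/3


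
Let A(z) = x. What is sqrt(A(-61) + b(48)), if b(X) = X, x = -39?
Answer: 3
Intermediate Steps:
A(z) = -39
sqrt(A(-61) + b(48)) = sqrt(-39 + 48) = sqrt(9) = 3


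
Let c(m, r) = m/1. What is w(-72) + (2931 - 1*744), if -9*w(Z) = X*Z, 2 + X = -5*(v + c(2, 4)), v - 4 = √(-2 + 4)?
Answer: 1931 - 40*√2 ≈ 1874.4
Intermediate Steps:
c(m, r) = m (c(m, r) = m*1 = m)
v = 4 + √2 (v = 4 + √(-2 + 4) = 4 + √2 ≈ 5.4142)
X = -32 - 5*√2 (X = -2 - 5*((4 + √2) + 2) = -2 - 5*(6 + √2) = -2 + (-30 - 5*√2) = -32 - 5*√2 ≈ -39.071)
w(Z) = -Z*(-32 - 5*√2)/9 (w(Z) = -(-32 - 5*√2)*Z/9 = -Z*(-32 - 5*√2)/9)
w(-72) + (2931 - 1*744) = (⅑)*(-72)*(32 + 5*√2) + (2931 - 1*744) = (-256 - 40*√2) + (2931 - 744) = (-256 - 40*√2) + 2187 = 1931 - 40*√2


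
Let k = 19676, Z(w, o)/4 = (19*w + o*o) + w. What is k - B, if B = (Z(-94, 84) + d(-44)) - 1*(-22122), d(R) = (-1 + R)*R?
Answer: -25130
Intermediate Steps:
Z(w, o) = 4*o² + 80*w (Z(w, o) = 4*((19*w + o*o) + w) = 4*((19*w + o²) + w) = 4*((o² + 19*w) + w) = 4*(o² + 20*w) = 4*o² + 80*w)
d(R) = R*(-1 + R)
B = 44806 (B = ((4*84² + 80*(-94)) - 44*(-1 - 44)) - 1*(-22122) = ((4*7056 - 7520) - 44*(-45)) + 22122 = ((28224 - 7520) + 1980) + 22122 = (20704 + 1980) + 22122 = 22684 + 22122 = 44806)
k - B = 19676 - 1*44806 = 19676 - 44806 = -25130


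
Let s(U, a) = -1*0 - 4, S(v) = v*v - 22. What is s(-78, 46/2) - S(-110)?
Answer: -12082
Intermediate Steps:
S(v) = -22 + v² (S(v) = v² - 22 = -22 + v²)
s(U, a) = -4 (s(U, a) = 0 - 4 = -4)
s(-78, 46/2) - S(-110) = -4 - (-22 + (-110)²) = -4 - (-22 + 12100) = -4 - 1*12078 = -4 - 12078 = -12082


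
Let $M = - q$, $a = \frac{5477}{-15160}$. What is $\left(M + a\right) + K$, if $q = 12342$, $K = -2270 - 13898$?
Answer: $- \frac{432217077}{15160} \approx -28510.0$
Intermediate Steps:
$K = -16168$ ($K = -2270 - 13898 = -16168$)
$a = - \frac{5477}{15160}$ ($a = 5477 \left(- \frac{1}{15160}\right) = - \frac{5477}{15160} \approx -0.36128$)
$M = -12342$ ($M = \left(-1\right) 12342 = -12342$)
$\left(M + a\right) + K = \left(-12342 - \frac{5477}{15160}\right) - 16168 = - \frac{187110197}{15160} - 16168 = - \frac{432217077}{15160}$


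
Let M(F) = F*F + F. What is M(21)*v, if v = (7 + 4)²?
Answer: 55902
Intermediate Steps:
M(F) = F + F² (M(F) = F² + F = F + F²)
v = 121 (v = 11² = 121)
M(21)*v = (21*(1 + 21))*121 = (21*22)*121 = 462*121 = 55902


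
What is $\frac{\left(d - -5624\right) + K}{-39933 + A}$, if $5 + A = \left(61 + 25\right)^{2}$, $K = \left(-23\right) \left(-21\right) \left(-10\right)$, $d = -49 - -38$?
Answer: $- \frac{783}{32542} \approx -0.024061$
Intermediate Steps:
$d = -11$ ($d = -49 + 38 = -11$)
$K = -4830$ ($K = 483 \left(-10\right) = -4830$)
$A = 7391$ ($A = -5 + \left(61 + 25\right)^{2} = -5 + 86^{2} = -5 + 7396 = 7391$)
$\frac{\left(d - -5624\right) + K}{-39933 + A} = \frac{\left(-11 - -5624\right) - 4830}{-39933 + 7391} = \frac{\left(-11 + 5624\right) - 4830}{-32542} = \left(5613 - 4830\right) \left(- \frac{1}{32542}\right) = 783 \left(- \frac{1}{32542}\right) = - \frac{783}{32542}$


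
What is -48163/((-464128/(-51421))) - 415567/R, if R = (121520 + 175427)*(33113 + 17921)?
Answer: -2680800937850347495/502398443300096 ≈ -5336.0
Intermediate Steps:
R = 15154393198 (R = 296947*51034 = 15154393198)
-48163/((-464128/(-51421))) - 415567/R = -48163/((-464128/(-51421))) - 415567/15154393198 = -48163/((-464128*(-1/51421))) - 415567*1/15154393198 = -48163/464128/51421 - 415567/15154393198 = -48163*51421/464128 - 415567/15154393198 = -2476589623/464128 - 415567/15154393198 = -2680800937850347495/502398443300096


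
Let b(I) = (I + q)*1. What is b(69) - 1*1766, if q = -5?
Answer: -1702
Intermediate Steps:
b(I) = -5 + I (b(I) = (I - 5)*1 = (-5 + I)*1 = -5 + I)
b(69) - 1*1766 = (-5 + 69) - 1*1766 = 64 - 1766 = -1702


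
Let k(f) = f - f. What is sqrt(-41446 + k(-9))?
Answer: I*sqrt(41446) ≈ 203.58*I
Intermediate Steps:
k(f) = 0
sqrt(-41446 + k(-9)) = sqrt(-41446 + 0) = sqrt(-41446) = I*sqrt(41446)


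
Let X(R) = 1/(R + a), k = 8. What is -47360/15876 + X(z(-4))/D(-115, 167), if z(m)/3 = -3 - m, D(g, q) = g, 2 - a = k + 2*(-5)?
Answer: -1362167/456435 ≈ -2.9844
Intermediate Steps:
a = 4 (a = 2 - (8 + 2*(-5)) = 2 - (8 - 10) = 2 - 1*(-2) = 2 + 2 = 4)
z(m) = -9 - 3*m (z(m) = 3*(-3 - m) = -9 - 3*m)
X(R) = 1/(4 + R) (X(R) = 1/(R + 4) = 1/(4 + R))
-47360/15876 + X(z(-4))/D(-115, 167) = -47360/15876 + 1/((4 + (-9 - 3*(-4)))*(-115)) = -47360*1/15876 - 1/115/(4 + (-9 + 12)) = -11840/3969 - 1/115/(4 + 3) = -11840/3969 - 1/115/7 = -11840/3969 + (⅐)*(-1/115) = -11840/3969 - 1/805 = -1362167/456435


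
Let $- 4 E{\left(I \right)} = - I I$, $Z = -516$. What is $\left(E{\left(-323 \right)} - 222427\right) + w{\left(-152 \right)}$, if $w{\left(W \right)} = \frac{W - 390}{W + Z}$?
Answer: $- \frac{131157751}{668} \approx -1.9634 \cdot 10^{5}$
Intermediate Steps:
$w{\left(W \right)} = \frac{-390 + W}{-516 + W}$ ($w{\left(W \right)} = \frac{W - 390}{W - 516} = \frac{-390 + W}{-516 + W}$)
$E{\left(I \right)} = \frac{I^{2}}{4}$ ($E{\left(I \right)} = - \frac{- I I}{4} = - \frac{\left(-1\right) I^{2}}{4} = \frac{I^{2}}{4}$)
$\left(E{\left(-323 \right)} - 222427\right) + w{\left(-152 \right)} = \left(\frac{\left(-323\right)^{2}}{4} - 222427\right) + \frac{-390 - 152}{-516 - 152} = \left(\frac{1}{4} \cdot 104329 - 222427\right) + \frac{1}{-668} \left(-542\right) = \left(\frac{104329}{4} - 222427\right) - - \frac{271}{334} = - \frac{785379}{4} + \frac{271}{334} = - \frac{131157751}{668}$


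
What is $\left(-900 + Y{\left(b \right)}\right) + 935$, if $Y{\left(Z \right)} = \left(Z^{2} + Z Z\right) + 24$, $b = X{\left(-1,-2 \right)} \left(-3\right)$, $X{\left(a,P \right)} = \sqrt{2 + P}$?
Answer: $59$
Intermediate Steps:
$b = 0$ ($b = \sqrt{2 - 2} \left(-3\right) = \sqrt{0} \left(-3\right) = 0 \left(-3\right) = 0$)
$Y{\left(Z \right)} = 24 + 2 Z^{2}$ ($Y{\left(Z \right)} = \left(Z^{2} + Z^{2}\right) + 24 = 2 Z^{2} + 24 = 24 + 2 Z^{2}$)
$\left(-900 + Y{\left(b \right)}\right) + 935 = \left(-900 + \left(24 + 2 \cdot 0^{2}\right)\right) + 935 = \left(-900 + \left(24 + 2 \cdot 0\right)\right) + 935 = \left(-900 + \left(24 + 0\right)\right) + 935 = \left(-900 + 24\right) + 935 = -876 + 935 = 59$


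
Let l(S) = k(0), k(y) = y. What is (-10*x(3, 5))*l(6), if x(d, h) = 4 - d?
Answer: 0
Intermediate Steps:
l(S) = 0
(-10*x(3, 5))*l(6) = -10*(4 - 1*3)*0 = -10*(4 - 3)*0 = -10*1*0 = -10*0 = 0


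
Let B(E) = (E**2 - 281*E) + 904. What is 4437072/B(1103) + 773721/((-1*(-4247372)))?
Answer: 9774050671377/1927393703020 ≈ 5.0711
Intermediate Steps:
B(E) = 904 + E**2 - 281*E
4437072/B(1103) + 773721/((-1*(-4247372))) = 4437072/(904 + 1103**2 - 281*1103) + 773721/((-1*(-4247372))) = 4437072/(904 + 1216609 - 309943) + 773721/4247372 = 4437072/907570 + 773721*(1/4247372) = 4437072*(1/907570) + 773721/4247372 = 2218536/453785 + 773721/4247372 = 9774050671377/1927393703020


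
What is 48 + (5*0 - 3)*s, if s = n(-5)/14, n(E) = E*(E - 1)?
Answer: 291/7 ≈ 41.571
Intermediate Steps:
n(E) = E*(-1 + E)
s = 15/7 (s = -5*(-1 - 5)/14 = -5*(-6)*(1/14) = 30*(1/14) = 15/7 ≈ 2.1429)
48 + (5*0 - 3)*s = 48 + (5*0 - 3)*(15/7) = 48 + (0 - 3)*(15/7) = 48 - 3*15/7 = 48 - 45/7 = 291/7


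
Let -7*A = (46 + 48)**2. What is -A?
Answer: 8836/7 ≈ 1262.3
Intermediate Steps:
A = -8836/7 (A = -(46 + 48)**2/7 = -1/7*94**2 = -1/7*8836 = -8836/7 ≈ -1262.3)
-A = -1*(-8836/7) = 8836/7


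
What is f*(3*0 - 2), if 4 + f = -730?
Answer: 1468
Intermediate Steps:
f = -734 (f = -4 - 730 = -734)
f*(3*0 - 2) = -734*(3*0 - 2) = -734*(0 - 2) = -734*(-2) = 1468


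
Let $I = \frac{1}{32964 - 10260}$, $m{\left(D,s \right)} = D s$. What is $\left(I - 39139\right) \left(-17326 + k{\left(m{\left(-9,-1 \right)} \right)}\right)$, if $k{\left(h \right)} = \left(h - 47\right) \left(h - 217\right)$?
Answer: $\frac{4186250448905}{11352} \approx 3.6877 \cdot 10^{8}$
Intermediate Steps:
$I = \frac{1}{22704} \approx 4.4045 \cdot 10^{-5}$
$k{\left(h \right)} = \left(-217 + h\right) \left(-47 + h\right)$ ($k{\left(h \right)} = \left(-47 + h\right) \left(-217 + h\right) = \left(-217 + h\right) \left(-47 + h\right)$)
$\left(I - 39139\right) \left(-17326 + k{\left(m{\left(-9,-1 \right)} \right)}\right) = \left(\frac{1}{22704} - 39139\right) \left(-17326 + \left(10199 + \left(\left(-9\right) \left(-1\right)\right)^{2} - 264 \left(\left(-9\right) \left(-1\right)\right)\right)\right) = - \frac{888611855 \left(-17326 + \left(10199 + 9^{2} - 2376\right)\right)}{22704} = - \frac{888611855 \left(-17326 + \left(10199 + 81 - 2376\right)\right)}{22704} = - \frac{888611855 \left(-17326 + 7904\right)}{22704} = \left(- \frac{888611855}{22704}\right) \left(-9422\right) = \frac{4186250448905}{11352}$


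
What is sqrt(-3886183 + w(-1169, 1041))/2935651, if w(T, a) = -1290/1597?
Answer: I*sqrt(9911358158977)/4688234647 ≈ 0.00067152*I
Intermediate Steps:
w(T, a) = -1290/1597 (w(T, a) = -1290*1/1597 = -1290/1597)
sqrt(-3886183 + w(-1169, 1041))/2935651 = sqrt(-3886183 - 1290/1597)/2935651 = sqrt(-6206235541/1597)*(1/2935651) = (I*sqrt(9911358158977)/1597)*(1/2935651) = I*sqrt(9911358158977)/4688234647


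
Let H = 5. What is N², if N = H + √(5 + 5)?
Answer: (5 + √10)² ≈ 66.623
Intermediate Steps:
N = 5 + √10 (N = 5 + √(5 + 5) = 5 + √10 ≈ 8.1623)
N² = (5 + √10)²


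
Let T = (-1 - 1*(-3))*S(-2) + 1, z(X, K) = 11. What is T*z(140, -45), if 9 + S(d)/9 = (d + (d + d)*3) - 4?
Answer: -5335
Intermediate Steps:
S(d) = -117 + 63*d (S(d) = -81 + 9*((d + (d + d)*3) - 4) = -81 + 9*((d + (2*d)*3) - 4) = -81 + 9*((d + 6*d) - 4) = -81 + 9*(7*d - 4) = -81 + 9*(-4 + 7*d) = -81 + (-36 + 63*d) = -117 + 63*d)
T = -485 (T = (-1 - 1*(-3))*(-117 + 63*(-2)) + 1 = (-1 + 3)*(-117 - 126) + 1 = 2*(-243) + 1 = -486 + 1 = -485)
T*z(140, -45) = -485*11 = -5335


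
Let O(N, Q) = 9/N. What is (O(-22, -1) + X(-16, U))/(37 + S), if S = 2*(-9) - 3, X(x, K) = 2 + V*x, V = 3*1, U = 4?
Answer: -1021/352 ≈ -2.9006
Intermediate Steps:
V = 3
X(x, K) = 2 + 3*x
S = -21 (S = -18 - 3 = -21)
(O(-22, -1) + X(-16, U))/(37 + S) = (9/(-22) + (2 + 3*(-16)))/(37 - 21) = (9*(-1/22) + (2 - 48))/16 = (-9/22 - 46)*(1/16) = -1021/22*1/16 = -1021/352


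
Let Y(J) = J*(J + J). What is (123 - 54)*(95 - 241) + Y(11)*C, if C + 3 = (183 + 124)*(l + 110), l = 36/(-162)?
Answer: 73305272/9 ≈ 8.1450e+6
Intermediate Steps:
l = -2/9 (l = 36*(-1/162) = -2/9 ≈ -0.22222)
C = 303289/9 (C = -3 + (183 + 124)*(-2/9 + 110) = -3 + 307*(988/9) = -3 + 303316/9 = 303289/9 ≈ 33699.)
Y(J) = 2*J² (Y(J) = J*(2*J) = 2*J²)
(123 - 54)*(95 - 241) + Y(11)*C = (123 - 54)*(95 - 241) + (2*11²)*(303289/9) = 69*(-146) + (2*121)*(303289/9) = -10074 + 242*(303289/9) = -10074 + 73395938/9 = 73305272/9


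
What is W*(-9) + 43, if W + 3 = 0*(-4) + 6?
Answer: 16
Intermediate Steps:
W = 3 (W = -3 + (0*(-4) + 6) = -3 + (0 + 6) = -3 + 6 = 3)
W*(-9) + 43 = 3*(-9) + 43 = -27 + 43 = 16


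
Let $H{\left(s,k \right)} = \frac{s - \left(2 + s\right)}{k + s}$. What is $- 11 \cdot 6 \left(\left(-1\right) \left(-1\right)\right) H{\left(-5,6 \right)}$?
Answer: $132$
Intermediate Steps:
$H{\left(s,k \right)} = - \frac{2}{k + s}$
$- 11 \cdot 6 \left(\left(-1\right) \left(-1\right)\right) H{\left(-5,6 \right)} = - 11 \cdot 6 \left(\left(-1\right) \left(-1\right)\right) \left(- \frac{2}{6 - 5}\right) = - 11 \cdot 6 \cdot 1 \left(- \frac{2}{1}\right) = - 11 \cdot 6 \left(\left(-2\right) 1\right) = - 11 \cdot 6 \left(-2\right) = \left(-11\right) \left(-12\right) = 132$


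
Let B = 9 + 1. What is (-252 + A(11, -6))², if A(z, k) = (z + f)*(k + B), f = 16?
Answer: 20736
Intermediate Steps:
B = 10
A(z, k) = (10 + k)*(16 + z) (A(z, k) = (z + 16)*(k + 10) = (16 + z)*(10 + k) = (10 + k)*(16 + z))
(-252 + A(11, -6))² = (-252 + (160 + 10*11 + 16*(-6) - 6*11))² = (-252 + (160 + 110 - 96 - 66))² = (-252 + 108)² = (-144)² = 20736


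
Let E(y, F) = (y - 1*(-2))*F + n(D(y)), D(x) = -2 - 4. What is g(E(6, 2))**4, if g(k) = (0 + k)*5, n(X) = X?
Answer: 6250000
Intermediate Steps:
D(x) = -6
E(y, F) = -6 + F*(2 + y) (E(y, F) = (y - 1*(-2))*F - 6 = (y + 2)*F - 6 = (2 + y)*F - 6 = F*(2 + y) - 6 = -6 + F*(2 + y))
g(k) = 5*k (g(k) = k*5 = 5*k)
g(E(6, 2))**4 = (5*(-6 + 2*2 + 2*6))**4 = (5*(-6 + 4 + 12))**4 = (5*10)**4 = 50**4 = 6250000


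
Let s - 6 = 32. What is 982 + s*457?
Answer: 18348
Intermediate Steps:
s = 38 (s = 6 + 32 = 38)
982 + s*457 = 982 + 38*457 = 982 + 17366 = 18348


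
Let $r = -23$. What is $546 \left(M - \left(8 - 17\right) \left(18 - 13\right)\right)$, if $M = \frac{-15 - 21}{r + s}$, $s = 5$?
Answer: $25662$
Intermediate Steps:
$M = 2$ ($M = \frac{-15 - 21}{-23 + 5} = - \frac{36}{-18} = \left(-36\right) \left(- \frac{1}{18}\right) = 2$)
$546 \left(M - \left(8 - 17\right) \left(18 - 13\right)\right) = 546 \left(2 - \left(8 - 17\right) \left(18 - 13\right)\right) = 546 \left(2 - \left(-9\right) 5\right) = 546 \left(2 - -45\right) = 546 \left(2 + 45\right) = 546 \cdot 47 = 25662$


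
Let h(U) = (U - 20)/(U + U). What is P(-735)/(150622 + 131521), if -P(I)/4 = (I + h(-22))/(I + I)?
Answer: -769/108625055 ≈ -7.0794e-6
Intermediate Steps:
h(U) = (-20 + U)/(2*U) (h(U) = (-20 + U)/((2*U)) = (-20 + U)*(1/(2*U)) = (-20 + U)/(2*U))
P(I) = -2*(21/22 + I)/I (P(I) = -4*(I + (1/2)*(-20 - 22)/(-22))/(I + I) = -4*(I + (1/2)*(-1/22)*(-42))/(2*I) = -4*(I + 21/22)*1/(2*I) = -4*(21/22 + I)*1/(2*I) = -2*(21/22 + I)/I)
P(-735)/(150622 + 131521) = (-2 - 21/11/(-735))/(150622 + 131521) = (-2 - 21/11*(-1/735))/282143 = (-2 + 1/385)*(1/282143) = -769/385*1/282143 = -769/108625055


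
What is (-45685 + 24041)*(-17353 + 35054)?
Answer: -383120444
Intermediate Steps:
(-45685 + 24041)*(-17353 + 35054) = -21644*17701 = -383120444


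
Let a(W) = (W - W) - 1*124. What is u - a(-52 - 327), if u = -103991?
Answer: -103867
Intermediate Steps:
a(W) = -124 (a(W) = 0 - 124 = -124)
u - a(-52 - 327) = -103991 - 1*(-124) = -103991 + 124 = -103867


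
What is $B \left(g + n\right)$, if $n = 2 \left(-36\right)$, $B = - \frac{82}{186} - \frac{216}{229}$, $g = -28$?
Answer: $\frac{2947700}{21297} \approx 138.41$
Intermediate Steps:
$B = - \frac{29477}{21297}$ ($B = \left(-82\right) \frac{1}{186} - \frac{216}{229} = - \frac{41}{93} - \frac{216}{229} = - \frac{29477}{21297} \approx -1.3841$)
$n = -72$
$B \left(g + n\right) = - \frac{29477 \left(-28 - 72\right)}{21297} = \left(- \frac{29477}{21297}\right) \left(-100\right) = \frac{2947700}{21297}$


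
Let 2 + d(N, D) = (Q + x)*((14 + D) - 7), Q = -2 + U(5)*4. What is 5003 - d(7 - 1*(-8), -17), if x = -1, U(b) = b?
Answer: 5175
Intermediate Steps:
Q = 18 (Q = -2 + 5*4 = -2 + 20 = 18)
d(N, D) = 117 + 17*D (d(N, D) = -2 + (18 - 1)*((14 + D) - 7) = -2 + 17*(7 + D) = -2 + (119 + 17*D) = 117 + 17*D)
5003 - d(7 - 1*(-8), -17) = 5003 - (117 + 17*(-17)) = 5003 - (117 - 289) = 5003 - 1*(-172) = 5003 + 172 = 5175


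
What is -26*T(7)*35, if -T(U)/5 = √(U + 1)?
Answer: 9100*√2 ≈ 12869.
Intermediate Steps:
T(U) = -5*√(1 + U) (T(U) = -5*√(U + 1) = -5*√(1 + U))
-26*T(7)*35 = -(-130)*√(1 + 7)*35 = -(-130)*√8*35 = -(-130)*2*√2*35 = -(-260)*√2*35 = (260*√2)*35 = 9100*√2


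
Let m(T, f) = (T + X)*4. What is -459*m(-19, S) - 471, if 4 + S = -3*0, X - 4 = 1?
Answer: 25233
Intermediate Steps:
X = 5 (X = 4 + 1 = 5)
S = -4 (S = -4 - 3*0 = -4 + 0 = -4)
m(T, f) = 20 + 4*T (m(T, f) = (T + 5)*4 = (5 + T)*4 = 20 + 4*T)
-459*m(-19, S) - 471 = -459*(20 + 4*(-19)) - 471 = -459*(20 - 76) - 471 = -459*(-56) - 471 = 25704 - 471 = 25233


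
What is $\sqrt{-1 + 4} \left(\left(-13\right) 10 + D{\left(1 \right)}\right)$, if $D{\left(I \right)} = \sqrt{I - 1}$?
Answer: $- 130 \sqrt{3} \approx -225.17$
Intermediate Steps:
$D{\left(I \right)} = \sqrt{-1 + I}$
$\sqrt{-1 + 4} \left(\left(-13\right) 10 + D{\left(1 \right)}\right) = \sqrt{-1 + 4} \left(\left(-13\right) 10 + \sqrt{-1 + 1}\right) = \sqrt{3} \left(-130 + \sqrt{0}\right) = \sqrt{3} \left(-130 + 0\right) = \sqrt{3} \left(-130\right) = - 130 \sqrt{3}$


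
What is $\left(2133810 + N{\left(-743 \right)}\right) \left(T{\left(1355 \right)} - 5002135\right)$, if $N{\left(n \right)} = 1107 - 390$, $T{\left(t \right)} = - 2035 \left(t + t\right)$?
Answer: $-22448788441095$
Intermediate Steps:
$T{\left(t \right)} = - 4070 t$ ($T{\left(t \right)} = - 2035 \cdot 2 t = - 4070 t$)
$N{\left(n \right)} = 717$ ($N{\left(n \right)} = 1107 - 390 = 717$)
$\left(2133810 + N{\left(-743 \right)}\right) \left(T{\left(1355 \right)} - 5002135\right) = \left(2133810 + 717\right) \left(\left(-4070\right) 1355 - 5002135\right) = 2134527 \left(-5514850 - 5002135\right) = 2134527 \left(-10516985\right) = -22448788441095$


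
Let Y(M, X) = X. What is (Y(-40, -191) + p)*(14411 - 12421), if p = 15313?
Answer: 30092780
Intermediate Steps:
(Y(-40, -191) + p)*(14411 - 12421) = (-191 + 15313)*(14411 - 12421) = 15122*1990 = 30092780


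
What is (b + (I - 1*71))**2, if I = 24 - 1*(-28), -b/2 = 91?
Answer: 40401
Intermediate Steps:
b = -182 (b = -2*91 = -182)
I = 52 (I = 24 + 28 = 52)
(b + (I - 1*71))**2 = (-182 + (52 - 1*71))**2 = (-182 + (52 - 71))**2 = (-182 - 19)**2 = (-201)**2 = 40401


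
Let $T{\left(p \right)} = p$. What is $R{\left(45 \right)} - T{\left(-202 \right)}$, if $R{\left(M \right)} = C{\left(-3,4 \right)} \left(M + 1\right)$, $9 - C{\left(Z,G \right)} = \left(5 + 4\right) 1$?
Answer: $202$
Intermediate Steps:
$C{\left(Z,G \right)} = 0$ ($C{\left(Z,G \right)} = 9 - \left(5 + 4\right) 1 = 9 - 9 \cdot 1 = 9 - 9 = 0$)
$R{\left(M \right)} = 0$ ($R{\left(M \right)} = 0 \left(M + 1\right) = 0 \left(1 + M\right) = 0$)
$R{\left(45 \right)} - T{\left(-202 \right)} = 0 - -202 = 0 + 202 = 202$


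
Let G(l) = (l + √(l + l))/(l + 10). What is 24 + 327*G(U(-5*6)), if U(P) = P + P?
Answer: 2082/5 - 327*I*√30/25 ≈ 416.4 - 71.642*I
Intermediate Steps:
U(P) = 2*P
G(l) = (l + √2*√l)/(10 + l) (G(l) = (l + √(2*l))/(10 + l) = (l + √2*√l)/(10 + l))
24 + 327*G(U(-5*6)) = 24 + 327*((2*(-5*6) + √2*√(2*(-5*6)))/(10 + 2*(-5*6))) = 24 + 327*((2*(-30) + √2*√(2*(-30)))/(10 + 2*(-30))) = 24 + 327*((-60 + √2*√(-60))/(10 - 60)) = 24 + 327*((-60 + √2*(2*I*√15))/(-50)) = 24 + 327*(-(-60 + 2*I*√30)/50) = 24 + 327*(6/5 - I*√30/25) = 24 + (1962/5 - 327*I*√30/25) = 2082/5 - 327*I*√30/25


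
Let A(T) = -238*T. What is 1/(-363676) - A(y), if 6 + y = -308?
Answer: -27178234833/363676 ≈ -74732.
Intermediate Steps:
y = -314 (y = -6 - 308 = -314)
1/(-363676) - A(y) = 1/(-363676) - (-238)*(-314) = -1/363676 - 1*74732 = -1/363676 - 74732 = -27178234833/363676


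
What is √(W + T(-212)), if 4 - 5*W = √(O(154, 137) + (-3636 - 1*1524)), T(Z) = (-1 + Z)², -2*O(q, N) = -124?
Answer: √(1134245 - 5*I*√5098)/5 ≈ 213.0 - 0.033521*I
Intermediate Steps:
O(q, N) = 62 (O(q, N) = -½*(-124) = 62)
W = ⅘ - I*√5098/5 (W = ⅘ - √(62 + (-3636 - 1*1524))/5 = ⅘ - √(62 + (-3636 - 1524))/5 = ⅘ - √(62 - 5160)/5 = ⅘ - I*√5098/5 ≈ 0.8 - 14.28*I)
√(W + T(-212)) = √((⅘ - I*√5098/5) + (-1 - 212)²) = √((⅘ - I*√5098/5) + (-213)²) = √((⅘ - I*√5098/5) + 45369) = √(226849/5 - I*√5098/5)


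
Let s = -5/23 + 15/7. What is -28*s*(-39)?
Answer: 48360/23 ≈ 2102.6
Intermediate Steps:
s = 310/161 (s = -5*1/23 + 15*(⅐) = -5/23 + 15/7 = 310/161 ≈ 1.9255)
-28*s*(-39) = -28*310/161*(-39) = -1240/23*(-39) = 48360/23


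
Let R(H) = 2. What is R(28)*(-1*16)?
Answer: -32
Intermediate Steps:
R(28)*(-1*16) = 2*(-1*16) = 2*(-16) = -32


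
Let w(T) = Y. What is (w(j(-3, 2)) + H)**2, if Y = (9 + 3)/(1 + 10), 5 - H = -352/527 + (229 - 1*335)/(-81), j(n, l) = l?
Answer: 6549397154041/220483776249 ≈ 29.705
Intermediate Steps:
H = 186085/42687 (H = 5 - (-352/527 + (229 - 1*335)/(-81)) = 5 - (-352*1/527 + (229 - 335)*(-1/81)) = 5 - (-352/527 - 106*(-1/81)) = 5 - (-352/527 + 106/81) = 5 - 1*27350/42687 = 5 - 27350/42687 = 186085/42687 ≈ 4.3593)
Y = 12/11 ≈ 1.0909
w(T) = 12/11
(w(j(-3, 2)) + H)**2 = (12/11 + 186085/42687)**2 = (2559179/469557)**2 = 6549397154041/220483776249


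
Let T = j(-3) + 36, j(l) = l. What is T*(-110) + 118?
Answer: -3512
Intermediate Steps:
T = 33 (T = -3 + 36 = 33)
T*(-110) + 118 = 33*(-110) + 118 = -3630 + 118 = -3512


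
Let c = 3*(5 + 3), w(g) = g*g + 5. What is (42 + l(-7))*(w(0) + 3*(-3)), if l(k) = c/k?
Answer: -1080/7 ≈ -154.29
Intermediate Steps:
w(g) = 5 + g**2 (w(g) = g**2 + 5 = 5 + g**2)
c = 24 (c = 3*8 = 24)
l(k) = 24/k
(42 + l(-7))*(w(0) + 3*(-3)) = (42 + 24/(-7))*((5 + 0**2) + 3*(-3)) = (42 + 24*(-1/7))*((5 + 0) - 9) = (42 - 24/7)*(5 - 9) = (270/7)*(-4) = -1080/7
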